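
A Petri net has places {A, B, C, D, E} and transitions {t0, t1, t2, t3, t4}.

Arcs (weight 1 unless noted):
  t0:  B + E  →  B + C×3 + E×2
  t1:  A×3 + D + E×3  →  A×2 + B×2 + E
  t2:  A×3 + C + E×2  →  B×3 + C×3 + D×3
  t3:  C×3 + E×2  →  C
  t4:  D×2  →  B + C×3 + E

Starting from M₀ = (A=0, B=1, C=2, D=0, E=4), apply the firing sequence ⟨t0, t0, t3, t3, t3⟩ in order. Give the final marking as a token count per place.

(A=0, B=1, C=2, D=0, E=0)

step 1: fire t0:  (A=0, B=1, C=2, D=0, E=4) → (A=0, B=1, C=5, D=0, E=5)
step 2: fire t0:  (A=0, B=1, C=5, D=0, E=5) → (A=0, B=1, C=8, D=0, E=6)
step 3: fire t3:  (A=0, B=1, C=8, D=0, E=6) → (A=0, B=1, C=6, D=0, E=4)
step 4: fire t3:  (A=0, B=1, C=6, D=0, E=4) → (A=0, B=1, C=4, D=0, E=2)
step 5: fire t3:  (A=0, B=1, C=4, D=0, E=2) → (A=0, B=1, C=2, D=0, E=0)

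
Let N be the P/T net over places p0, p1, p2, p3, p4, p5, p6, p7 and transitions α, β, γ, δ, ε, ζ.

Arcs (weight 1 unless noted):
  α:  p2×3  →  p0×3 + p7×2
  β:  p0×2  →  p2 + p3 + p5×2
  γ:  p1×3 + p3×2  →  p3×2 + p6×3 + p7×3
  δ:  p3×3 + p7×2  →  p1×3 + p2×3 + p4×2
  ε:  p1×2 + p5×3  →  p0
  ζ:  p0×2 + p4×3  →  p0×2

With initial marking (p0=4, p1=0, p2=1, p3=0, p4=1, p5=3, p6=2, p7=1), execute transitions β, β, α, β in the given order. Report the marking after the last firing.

step 1: fire β:  (p0=4, p1=0, p2=1, p3=0, p4=1, p5=3, p6=2, p7=1) → (p0=2, p1=0, p2=2, p3=1, p4=1, p5=5, p6=2, p7=1)
step 2: fire β:  (p0=2, p1=0, p2=2, p3=1, p4=1, p5=5, p6=2, p7=1) → (p0=0, p1=0, p2=3, p3=2, p4=1, p5=7, p6=2, p7=1)
step 3: fire α:  (p0=0, p1=0, p2=3, p3=2, p4=1, p5=7, p6=2, p7=1) → (p0=3, p1=0, p2=0, p3=2, p4=1, p5=7, p6=2, p7=3)
step 4: fire β:  (p0=3, p1=0, p2=0, p3=2, p4=1, p5=7, p6=2, p7=3) → (p0=1, p1=0, p2=1, p3=3, p4=1, p5=9, p6=2, p7=3)

(p0=1, p1=0, p2=1, p3=3, p4=1, p5=9, p6=2, p7=3)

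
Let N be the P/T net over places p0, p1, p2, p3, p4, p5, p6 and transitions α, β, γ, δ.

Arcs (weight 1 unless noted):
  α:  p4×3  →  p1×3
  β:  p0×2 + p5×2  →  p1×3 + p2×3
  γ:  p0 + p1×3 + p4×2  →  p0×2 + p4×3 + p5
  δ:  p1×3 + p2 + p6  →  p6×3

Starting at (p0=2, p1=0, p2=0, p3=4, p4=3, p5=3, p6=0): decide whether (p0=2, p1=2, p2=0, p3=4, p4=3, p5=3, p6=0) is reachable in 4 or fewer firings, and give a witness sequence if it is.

depth 0: 1 marking
depth 1: 3 markings reached so far
depth 2: 4 markings reached so far
depth 3: 4 markings reached so far
(frontier empty at depth 3; search complete)
target is not among the 4 markings reachable within 4 steps

NO — not reachable within 4 firings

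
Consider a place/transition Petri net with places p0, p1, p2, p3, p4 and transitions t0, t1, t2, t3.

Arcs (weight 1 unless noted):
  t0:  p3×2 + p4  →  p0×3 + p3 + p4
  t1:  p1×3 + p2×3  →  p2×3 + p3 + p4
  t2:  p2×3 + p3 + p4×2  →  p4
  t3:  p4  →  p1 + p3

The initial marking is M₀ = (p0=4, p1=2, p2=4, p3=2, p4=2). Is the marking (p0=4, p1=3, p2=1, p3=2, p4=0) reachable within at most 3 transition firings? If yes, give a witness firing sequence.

YES — reachable via ⟨t2, t3⟩ (2 firings)

step 1: fire t2:  (p0=4, p1=2, p2=4, p3=2, p4=2) → (p0=4, p1=2, p2=1, p3=1, p4=1)
step 2: fire t3:  (p0=4, p1=2, p2=1, p3=1, p4=1) → (p0=4, p1=3, p2=1, p3=2, p4=0)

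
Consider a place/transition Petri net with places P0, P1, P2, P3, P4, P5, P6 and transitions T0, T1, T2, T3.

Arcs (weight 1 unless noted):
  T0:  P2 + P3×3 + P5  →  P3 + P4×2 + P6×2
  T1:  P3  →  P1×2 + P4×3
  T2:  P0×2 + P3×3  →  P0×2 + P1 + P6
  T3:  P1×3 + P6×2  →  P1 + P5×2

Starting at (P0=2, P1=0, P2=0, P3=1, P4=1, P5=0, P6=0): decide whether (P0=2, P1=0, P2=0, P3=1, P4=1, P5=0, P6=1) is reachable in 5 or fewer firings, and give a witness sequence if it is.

NO — not reachable within 5 firings

depth 0: 1 marking
depth 1: 2 markings reached so far
depth 2: 2 markings reached so far
(frontier empty at depth 2; search complete)
target is not among the 2 markings reachable within 5 steps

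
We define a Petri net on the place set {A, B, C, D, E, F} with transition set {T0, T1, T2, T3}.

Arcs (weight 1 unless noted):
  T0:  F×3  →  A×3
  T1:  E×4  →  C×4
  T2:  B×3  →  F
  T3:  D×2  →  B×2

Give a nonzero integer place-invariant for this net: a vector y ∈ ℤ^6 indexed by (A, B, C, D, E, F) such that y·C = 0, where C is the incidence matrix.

Incidence matrix C (rows=places, cols=transitions):
       T0   T1   T2   T3
    A   3    0    0    0
    B   0    0   -3    2
    C   0    4    0    0
    D   0    0    0   -2
    E   0   -4    0    0
    F  -3    0    1    0

Candidate y = [0, 0, 1, 0, 1, 0]; check y·C column-wise:
  col T0: 0·3 + 1·0 + 1·0 + 0·-3 = 0
  col T1: 1·4 + 1·-4 = 0
  col T2: 0·-3 + 1·0 + 1·0 + 0·1 = 0
  col T3: 0·2 + 1·0 + 0·-2 + 1·0 = 0

y = (A:0, B:0, C:1, D:0, E:1, F:0)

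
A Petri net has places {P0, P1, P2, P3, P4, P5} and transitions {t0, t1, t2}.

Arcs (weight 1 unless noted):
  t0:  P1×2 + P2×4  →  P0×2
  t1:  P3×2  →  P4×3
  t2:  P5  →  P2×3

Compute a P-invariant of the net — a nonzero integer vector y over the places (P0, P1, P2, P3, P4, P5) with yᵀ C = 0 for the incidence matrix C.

y = (P0:1, P1:1, P2:0, P3:0, P4:0, P5:0)

Incidence matrix C (rows=places, cols=transitions):
       t0   t1   t2
   P0   2    0    0
   P1  -2    0    0
   P2  -4    0    3
   P3   0   -2    0
   P4   0    3    0
   P5   0    0   -1

Candidate y = [1, 1, 0, 0, 0, 0]; check y·C column-wise:
  col t0: 1·2 + 1·-2 + 0·-4 = 0
  col t1: 1·0 + 1·0 + 0·-2 + 0·3 = 0
  col t2: 1·0 + 1·0 + 0·3 + 0·-1 = 0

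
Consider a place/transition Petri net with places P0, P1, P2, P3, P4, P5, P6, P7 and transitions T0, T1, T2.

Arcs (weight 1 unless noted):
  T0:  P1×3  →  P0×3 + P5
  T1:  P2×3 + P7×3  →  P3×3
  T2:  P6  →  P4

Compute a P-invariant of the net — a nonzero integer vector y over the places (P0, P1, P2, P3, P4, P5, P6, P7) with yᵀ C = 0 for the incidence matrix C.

Incidence matrix C (rows=places, cols=transitions):
       T0   T1   T2
   P0   3    0    0
   P1  -3    0    0
   P2   0   -3    0
   P3   0    3    0
   P4   0    0    1
   P5   1    0    0
   P6   0    0   -1
   P7   0   -3    0

Candidate y = [1, 1, 0, 0, 0, 0, 0, 0]; check y·C column-wise:
  col T0: 1·3 + 1·-3 + 0·1 = 0
  col T1: 1·0 + 1·0 + 0·-3 + 0·3 + 0·-3 = 0
  col T2: 1·0 + 1·0 + 0·1 + 0·-1 = 0

y = (P0:1, P1:1, P2:0, P3:0, P4:0, P5:0, P6:0, P7:0)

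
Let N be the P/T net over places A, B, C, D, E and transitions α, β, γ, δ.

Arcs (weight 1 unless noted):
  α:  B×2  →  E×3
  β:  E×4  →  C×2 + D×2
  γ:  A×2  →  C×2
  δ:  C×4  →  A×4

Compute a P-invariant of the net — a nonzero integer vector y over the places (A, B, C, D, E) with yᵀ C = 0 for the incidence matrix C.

y = (A:1, B:0, C:1, D:-1, E:0)

Incidence matrix C (rows=places, cols=transitions):
        α    β    γ    δ
    A   0    0   -2    4
    B  -2    0    0    0
    C   0    2    2   -4
    D   0    2    0    0
    E   3   -4    0    0

Candidate y = [1, 0, 1, -1, 0]; check y·C column-wise:
  col α: 1·0 + 0·-2 + 1·0 + -1·0 + 0·3 = 0
  col β: 1·0 + 1·2 + -1·2 + 0·-4 = 0
  col γ: 1·-2 + 1·2 + -1·0 = 0
  col δ: 1·4 + 1·-4 + -1·0 = 0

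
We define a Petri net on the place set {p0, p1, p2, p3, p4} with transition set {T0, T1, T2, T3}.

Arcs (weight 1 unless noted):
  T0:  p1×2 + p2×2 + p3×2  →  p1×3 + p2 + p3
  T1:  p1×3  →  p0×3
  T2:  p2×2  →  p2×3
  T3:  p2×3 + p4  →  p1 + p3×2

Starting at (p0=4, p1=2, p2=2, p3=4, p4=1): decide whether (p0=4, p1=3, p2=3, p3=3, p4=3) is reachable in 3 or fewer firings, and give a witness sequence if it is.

NO — not reachable within 3 firings

depth 0: 1 marking
depth 1: 3 markings reached so far
depth 2: 7 markings reached so far
depth 3: 13 markings reached so far
target is not among the 13 markings reachable within 3 steps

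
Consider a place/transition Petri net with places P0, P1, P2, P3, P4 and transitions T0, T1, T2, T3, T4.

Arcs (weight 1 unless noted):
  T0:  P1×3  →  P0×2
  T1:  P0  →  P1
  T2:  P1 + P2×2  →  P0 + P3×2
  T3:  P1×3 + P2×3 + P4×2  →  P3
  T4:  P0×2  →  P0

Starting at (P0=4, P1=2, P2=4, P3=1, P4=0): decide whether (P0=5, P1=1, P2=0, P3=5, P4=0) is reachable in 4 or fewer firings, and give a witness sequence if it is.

step 1: fire T1:  (P0=4, P1=2, P2=4, P3=1, P4=0) → (P0=3, P1=3, P2=4, P3=1, P4=0)
step 2: fire T2:  (P0=3, P1=3, P2=4, P3=1, P4=0) → (P0=4, P1=2, P2=2, P3=3, P4=0)
step 3: fire T2:  (P0=4, P1=2, P2=2, P3=3, P4=0) → (P0=5, P1=1, P2=0, P3=5, P4=0)

YES — reachable via ⟨T1, T2, T2⟩ (3 firings)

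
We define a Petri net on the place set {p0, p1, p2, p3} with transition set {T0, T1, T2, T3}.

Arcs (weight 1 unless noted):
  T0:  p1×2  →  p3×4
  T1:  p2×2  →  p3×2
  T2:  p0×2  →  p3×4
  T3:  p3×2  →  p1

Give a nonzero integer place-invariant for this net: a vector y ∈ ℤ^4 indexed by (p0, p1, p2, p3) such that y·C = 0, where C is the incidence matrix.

y = (p0:2, p1:2, p2:1, p3:1)

Incidence matrix C (rows=places, cols=transitions):
       T0   T1   T2   T3
   p0   0    0   -2    0
   p1  -2    0    0    1
   p2   0   -2    0    0
   p3   4    2    4   -2

Candidate y = [2, 2, 1, 1]; check y·C column-wise:
  col T0: 2·0 + 2·-2 + 1·0 + 1·4 = 0
  col T1: 2·0 + 2·0 + 1·-2 + 1·2 = 0
  col T2: 2·-2 + 2·0 + 1·0 + 1·4 = 0
  col T3: 2·0 + 2·1 + 1·0 + 1·-2 = 0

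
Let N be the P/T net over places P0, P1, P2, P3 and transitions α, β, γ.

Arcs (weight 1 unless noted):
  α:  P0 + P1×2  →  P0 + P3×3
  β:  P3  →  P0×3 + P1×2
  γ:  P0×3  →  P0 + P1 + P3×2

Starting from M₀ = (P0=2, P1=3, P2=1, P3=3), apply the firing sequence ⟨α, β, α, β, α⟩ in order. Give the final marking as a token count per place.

(P0=8, P1=1, P2=1, P3=10)

step 1: fire α:  (P0=2, P1=3, P2=1, P3=3) → (P0=2, P1=1, P2=1, P3=6)
step 2: fire β:  (P0=2, P1=1, P2=1, P3=6) → (P0=5, P1=3, P2=1, P3=5)
step 3: fire α:  (P0=5, P1=3, P2=1, P3=5) → (P0=5, P1=1, P2=1, P3=8)
step 4: fire β:  (P0=5, P1=1, P2=1, P3=8) → (P0=8, P1=3, P2=1, P3=7)
step 5: fire α:  (P0=8, P1=3, P2=1, P3=7) → (P0=8, P1=1, P2=1, P3=10)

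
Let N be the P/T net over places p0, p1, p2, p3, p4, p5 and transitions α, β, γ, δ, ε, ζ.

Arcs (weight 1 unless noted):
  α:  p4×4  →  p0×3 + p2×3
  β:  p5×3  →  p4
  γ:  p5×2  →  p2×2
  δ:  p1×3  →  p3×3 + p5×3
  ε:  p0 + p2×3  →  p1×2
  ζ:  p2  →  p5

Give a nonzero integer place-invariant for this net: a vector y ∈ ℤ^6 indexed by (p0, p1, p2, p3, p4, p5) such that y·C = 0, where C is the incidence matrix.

Incidence matrix C (rows=places, cols=transitions):
        α    β    γ    δ    ε    ζ
   p0   3    0    0    0   -1    0
   p1   0    0    0   -3    2    0
   p2   3    0    2    0   -3   -1
   p3   0    0    0    3    0    0
   p4  -4    1    0    0    0    0
   p5   0   -3   -2    3    0    1

Candidate y = [3, 3, 1, 2, 3, 1]; check y·C column-wise:
  col α: 3·3 + 3·0 + 1·3 + 2·0 + 3·-4 + 1·0 = 0
  col β: 3·0 + 3·0 + 1·0 + 2·0 + 3·1 + 1·-3 = 0
  col γ: 3·0 + 3·0 + 1·2 + 2·0 + 3·0 + 1·-2 = 0
  col δ: 3·0 + 3·-3 + 1·0 + 2·3 + 3·0 + 1·3 = 0
  col ε: 3·-1 + 3·2 + 1·-3 + 2·0 + 3·0 + 1·0 = 0
  col ζ: 3·0 + 3·0 + 1·-1 + 2·0 + 3·0 + 1·1 = 0

y = (p0:3, p1:3, p2:1, p3:2, p4:3, p5:1)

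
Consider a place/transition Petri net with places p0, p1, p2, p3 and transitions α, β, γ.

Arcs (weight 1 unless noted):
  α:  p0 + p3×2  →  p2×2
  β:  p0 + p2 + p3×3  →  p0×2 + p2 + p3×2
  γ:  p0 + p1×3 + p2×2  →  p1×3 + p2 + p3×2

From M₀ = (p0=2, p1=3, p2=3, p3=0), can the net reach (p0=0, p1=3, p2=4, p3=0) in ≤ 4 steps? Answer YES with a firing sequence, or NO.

YES — reachable via ⟨γ, α⟩ (2 firings)

step 1: fire γ:  (p0=2, p1=3, p2=3, p3=0) → (p0=1, p1=3, p2=2, p3=2)
step 2: fire α:  (p0=1, p1=3, p2=2, p3=2) → (p0=0, p1=3, p2=4, p3=0)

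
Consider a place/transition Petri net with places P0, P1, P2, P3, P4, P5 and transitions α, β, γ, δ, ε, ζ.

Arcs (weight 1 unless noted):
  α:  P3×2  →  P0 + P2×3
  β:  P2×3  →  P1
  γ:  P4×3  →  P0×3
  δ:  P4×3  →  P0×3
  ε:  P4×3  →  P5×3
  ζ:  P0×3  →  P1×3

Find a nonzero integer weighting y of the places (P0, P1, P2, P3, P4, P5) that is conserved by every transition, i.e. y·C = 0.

y = (P0:3, P1:3, P2:1, P3:3, P4:3, P5:3)

Incidence matrix C (rows=places, cols=transitions):
        α    β    γ    δ    ε    ζ
   P0   1    0    3    3    0   -3
   P1   0    1    0    0    0    3
   P2   3   -3    0    0    0    0
   P3  -2    0    0    0    0    0
   P4   0    0   -3   -3   -3    0
   P5   0    0    0    0    3    0

Candidate y = [3, 3, 1, 3, 3, 3]; check y·C column-wise:
  col α: 3·1 + 3·0 + 1·3 + 3·-2 + 3·0 + 3·0 = 0
  col β: 3·0 + 3·1 + 1·-3 + 3·0 + 3·0 + 3·0 = 0
  col γ: 3·3 + 3·0 + 1·0 + 3·0 + 3·-3 + 3·0 = 0
  col δ: 3·3 + 3·0 + 1·0 + 3·0 + 3·-3 + 3·0 = 0
  col ε: 3·0 + 3·0 + 1·0 + 3·0 + 3·-3 + 3·3 = 0
  col ζ: 3·-3 + 3·3 + 1·0 + 3·0 + 3·0 + 3·0 = 0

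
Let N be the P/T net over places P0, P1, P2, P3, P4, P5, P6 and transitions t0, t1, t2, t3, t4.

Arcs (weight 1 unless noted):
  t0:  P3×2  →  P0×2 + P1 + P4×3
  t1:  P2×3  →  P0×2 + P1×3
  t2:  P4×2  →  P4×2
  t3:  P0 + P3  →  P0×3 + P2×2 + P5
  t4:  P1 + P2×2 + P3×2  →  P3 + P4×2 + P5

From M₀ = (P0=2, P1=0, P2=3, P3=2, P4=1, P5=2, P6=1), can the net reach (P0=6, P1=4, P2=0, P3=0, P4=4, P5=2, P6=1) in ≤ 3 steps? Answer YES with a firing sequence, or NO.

YES — reachable via ⟨t0, t1⟩ (2 firings)

step 1: fire t0:  (P0=2, P1=0, P2=3, P3=2, P4=1, P5=2, P6=1) → (P0=4, P1=1, P2=3, P3=0, P4=4, P5=2, P6=1)
step 2: fire t1:  (P0=4, P1=1, P2=3, P3=0, P4=4, P5=2, P6=1) → (P0=6, P1=4, P2=0, P3=0, P4=4, P5=2, P6=1)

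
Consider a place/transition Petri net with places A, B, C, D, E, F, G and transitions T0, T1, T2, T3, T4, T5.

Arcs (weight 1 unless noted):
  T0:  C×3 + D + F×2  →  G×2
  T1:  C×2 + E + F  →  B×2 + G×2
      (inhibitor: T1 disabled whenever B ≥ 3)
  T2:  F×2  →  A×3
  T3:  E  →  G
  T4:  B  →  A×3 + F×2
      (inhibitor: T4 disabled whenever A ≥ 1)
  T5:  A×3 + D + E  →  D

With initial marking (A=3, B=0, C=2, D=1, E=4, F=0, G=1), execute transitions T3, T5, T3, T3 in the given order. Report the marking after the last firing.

(A=0, B=0, C=2, D=1, E=0, F=0, G=4)

step 1: fire T3:  (A=3, B=0, C=2, D=1, E=4, F=0, G=1) → (A=3, B=0, C=2, D=1, E=3, F=0, G=2)
step 2: fire T5:  (A=3, B=0, C=2, D=1, E=3, F=0, G=2) → (A=0, B=0, C=2, D=1, E=2, F=0, G=2)
step 3: fire T3:  (A=0, B=0, C=2, D=1, E=2, F=0, G=2) → (A=0, B=0, C=2, D=1, E=1, F=0, G=3)
step 4: fire T3:  (A=0, B=0, C=2, D=1, E=1, F=0, G=3) → (A=0, B=0, C=2, D=1, E=0, F=0, G=4)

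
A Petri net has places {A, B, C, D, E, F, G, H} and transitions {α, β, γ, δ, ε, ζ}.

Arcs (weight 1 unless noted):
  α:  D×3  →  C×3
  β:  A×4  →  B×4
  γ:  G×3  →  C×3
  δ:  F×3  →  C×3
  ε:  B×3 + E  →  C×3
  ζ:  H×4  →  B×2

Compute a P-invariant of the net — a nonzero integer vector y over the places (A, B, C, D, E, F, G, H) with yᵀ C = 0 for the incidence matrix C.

Incidence matrix C (rows=places, cols=transitions):
        α    β    γ    δ    ε    ζ
    A   0   -4    0    0    0    0
    B   0    4    0    0   -3    2
    C   3    0    3    3    3    0
    D  -3    0    0    0    0    0
    E   0    0    0    0   -1    0
    F   0    0    0   -3    0    0
    G   0    0   -3    0    0    0
    H   0    0    0    0    0   -4

Candidate y = [0, 0, 1, 1, 3, 1, 1, 0]; check y·C column-wise:
  col α: 1·3 + 1·-3 + 3·0 + 1·0 + 1·0 = 0
  col β: 0·-4 + 0·4 + 1·0 + 1·0 + 3·0 + 1·0 + 1·0 = 0
  col γ: 1·3 + 1·0 + 3·0 + 1·0 + 1·-3 = 0
  col δ: 1·3 + 1·0 + 3·0 + 1·-3 + 1·0 = 0
  col ε: 0·-3 + 1·3 + 1·0 + 3·-1 + 1·0 + 1·0 = 0
  col ζ: 0·2 + 1·0 + 1·0 + 3·0 + 1·0 + 1·0 + 0·-4 = 0

y = (A:0, B:0, C:1, D:1, E:3, F:1, G:1, H:0)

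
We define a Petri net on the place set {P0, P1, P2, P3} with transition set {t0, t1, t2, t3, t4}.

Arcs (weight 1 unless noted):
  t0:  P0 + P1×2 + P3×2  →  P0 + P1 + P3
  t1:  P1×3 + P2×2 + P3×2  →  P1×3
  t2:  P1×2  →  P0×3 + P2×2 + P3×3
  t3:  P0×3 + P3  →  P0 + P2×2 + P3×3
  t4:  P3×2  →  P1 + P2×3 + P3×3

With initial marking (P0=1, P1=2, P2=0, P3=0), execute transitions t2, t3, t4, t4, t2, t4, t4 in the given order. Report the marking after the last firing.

(P0=5, P1=2, P2=18, P3=12)

step 1: fire t2:  (P0=1, P1=2, P2=0, P3=0) → (P0=4, P1=0, P2=2, P3=3)
step 2: fire t3:  (P0=4, P1=0, P2=2, P3=3) → (P0=2, P1=0, P2=4, P3=5)
step 3: fire t4:  (P0=2, P1=0, P2=4, P3=5) → (P0=2, P1=1, P2=7, P3=6)
step 4: fire t4:  (P0=2, P1=1, P2=7, P3=6) → (P0=2, P1=2, P2=10, P3=7)
step 5: fire t2:  (P0=2, P1=2, P2=10, P3=7) → (P0=5, P1=0, P2=12, P3=10)
step 6: fire t4:  (P0=5, P1=0, P2=12, P3=10) → (P0=5, P1=1, P2=15, P3=11)
step 7: fire t4:  (P0=5, P1=1, P2=15, P3=11) → (P0=5, P1=2, P2=18, P3=12)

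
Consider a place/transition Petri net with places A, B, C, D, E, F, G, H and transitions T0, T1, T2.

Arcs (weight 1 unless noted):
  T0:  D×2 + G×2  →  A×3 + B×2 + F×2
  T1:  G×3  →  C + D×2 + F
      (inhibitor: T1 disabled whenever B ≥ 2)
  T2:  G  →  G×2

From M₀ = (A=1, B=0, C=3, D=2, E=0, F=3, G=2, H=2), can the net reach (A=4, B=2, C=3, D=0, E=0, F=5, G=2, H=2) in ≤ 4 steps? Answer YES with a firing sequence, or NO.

step 1: fire T2:  (A=1, B=0, C=3, D=2, E=0, F=3, G=2, H=2) → (A=1, B=0, C=3, D=2, E=0, F=3, G=3, H=2)
step 2: fire T0:  (A=1, B=0, C=3, D=2, E=0, F=3, G=3, H=2) → (A=4, B=2, C=3, D=0, E=0, F=5, G=1, H=2)
step 3: fire T2:  (A=4, B=2, C=3, D=0, E=0, F=5, G=1, H=2) → (A=4, B=2, C=3, D=0, E=0, F=5, G=2, H=2)

YES — reachable via ⟨T2, T0, T2⟩ (3 firings)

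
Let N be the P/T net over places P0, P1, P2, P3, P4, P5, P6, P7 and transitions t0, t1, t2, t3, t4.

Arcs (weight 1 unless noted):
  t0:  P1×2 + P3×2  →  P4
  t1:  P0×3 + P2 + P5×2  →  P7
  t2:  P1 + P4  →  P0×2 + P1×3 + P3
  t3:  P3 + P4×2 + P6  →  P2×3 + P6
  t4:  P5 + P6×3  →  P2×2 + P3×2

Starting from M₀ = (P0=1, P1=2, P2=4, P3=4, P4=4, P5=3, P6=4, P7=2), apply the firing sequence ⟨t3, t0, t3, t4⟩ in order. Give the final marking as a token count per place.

step 1: fire t3:  (P0=1, P1=2, P2=4, P3=4, P4=4, P5=3, P6=4, P7=2) → (P0=1, P1=2, P2=7, P3=3, P4=2, P5=3, P6=4, P7=2)
step 2: fire t0:  (P0=1, P1=2, P2=7, P3=3, P4=2, P5=3, P6=4, P7=2) → (P0=1, P1=0, P2=7, P3=1, P4=3, P5=3, P6=4, P7=2)
step 3: fire t3:  (P0=1, P1=0, P2=7, P3=1, P4=3, P5=3, P6=4, P7=2) → (P0=1, P1=0, P2=10, P3=0, P4=1, P5=3, P6=4, P7=2)
step 4: fire t4:  (P0=1, P1=0, P2=10, P3=0, P4=1, P5=3, P6=4, P7=2) → (P0=1, P1=0, P2=12, P3=2, P4=1, P5=2, P6=1, P7=2)

(P0=1, P1=0, P2=12, P3=2, P4=1, P5=2, P6=1, P7=2)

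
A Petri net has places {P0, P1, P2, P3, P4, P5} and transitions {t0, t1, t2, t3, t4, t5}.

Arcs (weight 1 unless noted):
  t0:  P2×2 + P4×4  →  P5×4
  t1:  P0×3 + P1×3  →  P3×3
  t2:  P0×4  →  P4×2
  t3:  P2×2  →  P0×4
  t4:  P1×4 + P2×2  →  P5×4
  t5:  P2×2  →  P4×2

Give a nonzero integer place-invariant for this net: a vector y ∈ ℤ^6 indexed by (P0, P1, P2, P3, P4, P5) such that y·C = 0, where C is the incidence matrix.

Incidence matrix C (rows=places, cols=transitions):
       t0   t1   t2   t3   t4   t5
   P0   0   -3   -4    4    0    0
   P1   0   -3    0    0   -4    0
   P2  -2    0    0   -2   -2   -2
   P3   0    3    0    0    0    0
   P4  -4    0    2    0    0    2
   P5   4    0    0    0    4    0

Candidate y = [1, 2, 2, 3, 2, 3]; check y·C column-wise:
  col t0: 1·0 + 2·0 + 2·-2 + 3·0 + 2·-4 + 3·4 = 0
  col t1: 1·-3 + 2·-3 + 2·0 + 3·3 + 2·0 + 3·0 = 0
  col t2: 1·-4 + 2·0 + 2·0 + 3·0 + 2·2 + 3·0 = 0
  col t3: 1·4 + 2·0 + 2·-2 + 3·0 + 2·0 + 3·0 = 0
  col t4: 1·0 + 2·-4 + 2·-2 + 3·0 + 2·0 + 3·4 = 0
  col t5: 1·0 + 2·0 + 2·-2 + 3·0 + 2·2 + 3·0 = 0

y = (P0:1, P1:2, P2:2, P3:3, P4:2, P5:3)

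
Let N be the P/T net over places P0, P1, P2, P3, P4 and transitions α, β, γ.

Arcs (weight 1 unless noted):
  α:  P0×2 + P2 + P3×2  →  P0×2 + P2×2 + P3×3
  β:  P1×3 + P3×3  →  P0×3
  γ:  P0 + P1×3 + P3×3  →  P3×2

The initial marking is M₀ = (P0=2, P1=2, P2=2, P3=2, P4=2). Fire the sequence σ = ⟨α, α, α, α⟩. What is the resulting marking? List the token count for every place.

(P0=2, P1=2, P2=6, P3=6, P4=2)

step 1: fire α:  (P0=2, P1=2, P2=2, P3=2, P4=2) → (P0=2, P1=2, P2=3, P3=3, P4=2)
step 2: fire α:  (P0=2, P1=2, P2=3, P3=3, P4=2) → (P0=2, P1=2, P2=4, P3=4, P4=2)
step 3: fire α:  (P0=2, P1=2, P2=4, P3=4, P4=2) → (P0=2, P1=2, P2=5, P3=5, P4=2)
step 4: fire α:  (P0=2, P1=2, P2=5, P3=5, P4=2) → (P0=2, P1=2, P2=6, P3=6, P4=2)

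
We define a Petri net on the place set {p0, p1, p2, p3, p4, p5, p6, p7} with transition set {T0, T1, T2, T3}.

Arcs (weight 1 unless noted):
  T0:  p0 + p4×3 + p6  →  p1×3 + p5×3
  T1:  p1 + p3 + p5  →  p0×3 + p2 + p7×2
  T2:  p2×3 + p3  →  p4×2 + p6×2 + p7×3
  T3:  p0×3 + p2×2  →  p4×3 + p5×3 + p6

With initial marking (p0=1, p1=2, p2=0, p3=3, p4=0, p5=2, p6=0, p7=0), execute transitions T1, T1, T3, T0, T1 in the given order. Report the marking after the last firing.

(p0=6, p1=2, p2=1, p3=0, p4=0, p5=5, p6=0, p7=6)

step 1: fire T1:  (p0=1, p1=2, p2=0, p3=3, p4=0, p5=2, p6=0, p7=0) → (p0=4, p1=1, p2=1, p3=2, p4=0, p5=1, p6=0, p7=2)
step 2: fire T1:  (p0=4, p1=1, p2=1, p3=2, p4=0, p5=1, p6=0, p7=2) → (p0=7, p1=0, p2=2, p3=1, p4=0, p5=0, p6=0, p7=4)
step 3: fire T3:  (p0=7, p1=0, p2=2, p3=1, p4=0, p5=0, p6=0, p7=4) → (p0=4, p1=0, p2=0, p3=1, p4=3, p5=3, p6=1, p7=4)
step 4: fire T0:  (p0=4, p1=0, p2=0, p3=1, p4=3, p5=3, p6=1, p7=4) → (p0=3, p1=3, p2=0, p3=1, p4=0, p5=6, p6=0, p7=4)
step 5: fire T1:  (p0=3, p1=3, p2=0, p3=1, p4=0, p5=6, p6=0, p7=4) → (p0=6, p1=2, p2=1, p3=0, p4=0, p5=5, p6=0, p7=6)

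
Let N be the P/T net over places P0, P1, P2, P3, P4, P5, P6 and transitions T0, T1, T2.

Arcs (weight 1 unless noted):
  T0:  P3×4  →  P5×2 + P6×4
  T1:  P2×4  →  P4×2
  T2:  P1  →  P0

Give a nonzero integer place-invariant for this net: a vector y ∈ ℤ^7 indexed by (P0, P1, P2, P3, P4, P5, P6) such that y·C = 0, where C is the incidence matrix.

y = (P0:1, P1:1, P2:0, P3:0, P4:0, P5:0, P6:0)

Incidence matrix C (rows=places, cols=transitions):
       T0   T1   T2
   P0   0    0    1
   P1   0    0   -1
   P2   0   -4    0
   P3  -4    0    0
   P4   0    2    0
   P5   2    0    0
   P6   4    0    0

Candidate y = [1, 1, 0, 0, 0, 0, 0]; check y·C column-wise:
  col T0: 1·0 + 1·0 + 0·-4 + 0·2 + 0·4 = 0
  col T1: 1·0 + 1·0 + 0·-4 + 0·2 = 0
  col T2: 1·1 + 1·-1 = 0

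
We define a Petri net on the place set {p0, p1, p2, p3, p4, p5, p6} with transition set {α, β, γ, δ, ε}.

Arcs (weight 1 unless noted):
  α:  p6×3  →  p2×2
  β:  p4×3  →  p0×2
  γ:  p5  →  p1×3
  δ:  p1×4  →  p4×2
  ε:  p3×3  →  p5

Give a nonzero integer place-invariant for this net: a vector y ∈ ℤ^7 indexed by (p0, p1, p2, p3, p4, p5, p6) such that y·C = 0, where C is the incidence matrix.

Incidence matrix C (rows=places, cols=transitions):
        α    β    γ    δ    ε
   p0   0    2    0    0    0
   p1   0    0    3   -4    0
   p2   2    0    0    0    0
   p3   0    0    0    0   -3
   p4   0   -3    0    2    0
   p5   0    0   -1    0    1
   p6  -3    0    0    0    0

Candidate y = [3, 1, 0, 1, 2, 3, 0]; check y·C column-wise:
  col α: 3·0 + 1·0 + 0·2 + 1·0 + 2·0 + 3·0 + 0·-3 = 0
  col β: 3·2 + 1·0 + 1·0 + 2·-3 + 3·0 = 0
  col γ: 3·0 + 1·3 + 1·0 + 2·0 + 3·-1 = 0
  col δ: 3·0 + 1·-4 + 1·0 + 2·2 + 3·0 = 0
  col ε: 3·0 + 1·0 + 1·-3 + 2·0 + 3·1 = 0

y = (p0:3, p1:1, p2:0, p3:1, p4:2, p5:3, p6:0)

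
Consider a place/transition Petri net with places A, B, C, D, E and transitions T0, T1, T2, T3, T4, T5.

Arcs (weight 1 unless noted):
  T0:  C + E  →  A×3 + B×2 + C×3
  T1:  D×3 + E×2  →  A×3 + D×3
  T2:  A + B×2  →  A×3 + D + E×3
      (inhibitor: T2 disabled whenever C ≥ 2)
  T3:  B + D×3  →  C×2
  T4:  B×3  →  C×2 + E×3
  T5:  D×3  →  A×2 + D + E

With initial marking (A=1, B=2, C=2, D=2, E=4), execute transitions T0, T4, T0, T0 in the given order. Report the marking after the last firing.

(A=10, B=5, C=10, D=2, E=4)

step 1: fire T0:  (A=1, B=2, C=2, D=2, E=4) → (A=4, B=4, C=4, D=2, E=3)
step 2: fire T4:  (A=4, B=4, C=4, D=2, E=3) → (A=4, B=1, C=6, D=2, E=6)
step 3: fire T0:  (A=4, B=1, C=6, D=2, E=6) → (A=7, B=3, C=8, D=2, E=5)
step 4: fire T0:  (A=7, B=3, C=8, D=2, E=5) → (A=10, B=5, C=10, D=2, E=4)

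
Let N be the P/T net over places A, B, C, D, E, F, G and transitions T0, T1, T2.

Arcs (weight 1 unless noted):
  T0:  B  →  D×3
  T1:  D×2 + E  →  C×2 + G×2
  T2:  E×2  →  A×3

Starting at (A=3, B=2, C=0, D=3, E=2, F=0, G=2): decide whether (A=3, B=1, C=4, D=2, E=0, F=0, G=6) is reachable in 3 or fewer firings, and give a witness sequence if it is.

step 1: fire T0:  (A=3, B=2, C=0, D=3, E=2, F=0, G=2) → (A=3, B=1, C=0, D=6, E=2, F=0, G=2)
step 2: fire T1:  (A=3, B=1, C=0, D=6, E=2, F=0, G=2) → (A=3, B=1, C=2, D=4, E=1, F=0, G=4)
step 3: fire T1:  (A=3, B=1, C=2, D=4, E=1, F=0, G=4) → (A=3, B=1, C=4, D=2, E=0, F=0, G=6)

YES — reachable via ⟨T0, T1, T1⟩ (3 firings)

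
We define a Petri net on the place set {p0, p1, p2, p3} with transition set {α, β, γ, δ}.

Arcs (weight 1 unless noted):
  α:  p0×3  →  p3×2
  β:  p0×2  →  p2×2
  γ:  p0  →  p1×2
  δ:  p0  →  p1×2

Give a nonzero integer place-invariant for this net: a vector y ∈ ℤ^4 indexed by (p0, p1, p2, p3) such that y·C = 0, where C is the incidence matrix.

y = (p0:2, p1:1, p2:2, p3:3)

Incidence matrix C (rows=places, cols=transitions):
        α    β    γ    δ
   p0  -3   -2   -1   -1
   p1   0    0    2    2
   p2   0    2    0    0
   p3   2    0    0    0

Candidate y = [2, 1, 2, 3]; check y·C column-wise:
  col α: 2·-3 + 1·0 + 2·0 + 3·2 = 0
  col β: 2·-2 + 1·0 + 2·2 + 3·0 = 0
  col γ: 2·-1 + 1·2 + 2·0 + 3·0 = 0
  col δ: 2·-1 + 1·2 + 2·0 + 3·0 = 0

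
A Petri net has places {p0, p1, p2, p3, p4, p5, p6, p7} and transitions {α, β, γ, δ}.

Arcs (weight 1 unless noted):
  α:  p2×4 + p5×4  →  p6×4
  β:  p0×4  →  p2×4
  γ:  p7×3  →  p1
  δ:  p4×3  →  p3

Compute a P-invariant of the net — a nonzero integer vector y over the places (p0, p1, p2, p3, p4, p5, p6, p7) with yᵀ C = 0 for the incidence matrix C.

y = (p0:0, p1:0, p2:0, p3:3, p4:1, p5:0, p6:0, p7:0)

Incidence matrix C (rows=places, cols=transitions):
        α    β    γ    δ
   p0   0   -4    0    0
   p1   0    0    1    0
   p2  -4    4    0    0
   p3   0    0    0    1
   p4   0    0    0   -3
   p5  -4    0    0    0
   p6   4    0    0    0
   p7   0    0   -3    0

Candidate y = [0, 0, 0, 3, 1, 0, 0, 0]; check y·C column-wise:
  col α: 0·-4 + 3·0 + 1·0 + 0·-4 + 0·4 = 0
  col β: 0·-4 + 0·4 + 3·0 + 1·0 = 0
  col γ: 0·1 + 3·0 + 1·0 + 0·-3 = 0
  col δ: 3·1 + 1·-3 = 0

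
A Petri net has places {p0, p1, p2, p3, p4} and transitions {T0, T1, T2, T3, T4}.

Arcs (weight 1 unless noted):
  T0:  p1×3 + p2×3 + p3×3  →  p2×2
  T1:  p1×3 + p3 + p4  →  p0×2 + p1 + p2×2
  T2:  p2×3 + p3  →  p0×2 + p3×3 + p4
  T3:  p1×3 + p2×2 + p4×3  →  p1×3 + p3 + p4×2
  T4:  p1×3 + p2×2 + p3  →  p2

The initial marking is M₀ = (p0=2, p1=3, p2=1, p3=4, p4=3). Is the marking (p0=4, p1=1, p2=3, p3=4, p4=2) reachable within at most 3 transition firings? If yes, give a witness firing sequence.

depth 0: 1 marking
depth 1: 2 markings reached so far
depth 2: 3 markings reached so far
depth 3: 3 markings reached so far
(frontier empty at depth 3; search complete)
target is not among the 3 markings reachable within 3 steps

NO — not reachable within 3 firings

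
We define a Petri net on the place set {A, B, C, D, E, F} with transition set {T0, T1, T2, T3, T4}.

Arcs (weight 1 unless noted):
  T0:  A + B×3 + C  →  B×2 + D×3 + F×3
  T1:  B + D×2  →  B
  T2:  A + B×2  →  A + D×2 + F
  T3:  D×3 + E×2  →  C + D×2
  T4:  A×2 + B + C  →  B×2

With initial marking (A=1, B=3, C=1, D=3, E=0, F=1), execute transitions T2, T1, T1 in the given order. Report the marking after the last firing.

(A=1, B=1, C=1, D=1, E=0, F=2)

step 1: fire T2:  (A=1, B=3, C=1, D=3, E=0, F=1) → (A=1, B=1, C=1, D=5, E=0, F=2)
step 2: fire T1:  (A=1, B=1, C=1, D=5, E=0, F=2) → (A=1, B=1, C=1, D=3, E=0, F=2)
step 3: fire T1:  (A=1, B=1, C=1, D=3, E=0, F=2) → (A=1, B=1, C=1, D=1, E=0, F=2)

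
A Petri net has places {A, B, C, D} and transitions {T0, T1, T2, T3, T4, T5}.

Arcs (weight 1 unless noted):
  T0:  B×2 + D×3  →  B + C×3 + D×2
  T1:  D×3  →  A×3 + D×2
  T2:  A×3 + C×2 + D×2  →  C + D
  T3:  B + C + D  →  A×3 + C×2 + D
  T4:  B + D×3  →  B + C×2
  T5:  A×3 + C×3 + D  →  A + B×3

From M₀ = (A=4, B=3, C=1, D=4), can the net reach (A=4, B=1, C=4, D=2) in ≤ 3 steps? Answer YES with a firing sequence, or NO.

step 1: fire T0:  (A=4, B=3, C=1, D=4) → (A=4, B=2, C=4, D=3)
step 2: fire T2:  (A=4, B=2, C=4, D=3) → (A=1, B=2, C=3, D=2)
step 3: fire T3:  (A=1, B=2, C=3, D=2) → (A=4, B=1, C=4, D=2)

YES — reachable via ⟨T0, T2, T3⟩ (3 firings)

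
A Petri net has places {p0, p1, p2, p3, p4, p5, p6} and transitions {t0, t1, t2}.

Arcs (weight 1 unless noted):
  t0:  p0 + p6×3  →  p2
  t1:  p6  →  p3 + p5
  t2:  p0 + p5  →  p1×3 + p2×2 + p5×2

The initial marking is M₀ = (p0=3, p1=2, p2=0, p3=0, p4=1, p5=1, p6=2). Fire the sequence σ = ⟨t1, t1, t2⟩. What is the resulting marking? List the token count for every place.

step 1: fire t1:  (p0=3, p1=2, p2=0, p3=0, p4=1, p5=1, p6=2) → (p0=3, p1=2, p2=0, p3=1, p4=1, p5=2, p6=1)
step 2: fire t1:  (p0=3, p1=2, p2=0, p3=1, p4=1, p5=2, p6=1) → (p0=3, p1=2, p2=0, p3=2, p4=1, p5=3, p6=0)
step 3: fire t2:  (p0=3, p1=2, p2=0, p3=2, p4=1, p5=3, p6=0) → (p0=2, p1=5, p2=2, p3=2, p4=1, p5=4, p6=0)

(p0=2, p1=5, p2=2, p3=2, p4=1, p5=4, p6=0)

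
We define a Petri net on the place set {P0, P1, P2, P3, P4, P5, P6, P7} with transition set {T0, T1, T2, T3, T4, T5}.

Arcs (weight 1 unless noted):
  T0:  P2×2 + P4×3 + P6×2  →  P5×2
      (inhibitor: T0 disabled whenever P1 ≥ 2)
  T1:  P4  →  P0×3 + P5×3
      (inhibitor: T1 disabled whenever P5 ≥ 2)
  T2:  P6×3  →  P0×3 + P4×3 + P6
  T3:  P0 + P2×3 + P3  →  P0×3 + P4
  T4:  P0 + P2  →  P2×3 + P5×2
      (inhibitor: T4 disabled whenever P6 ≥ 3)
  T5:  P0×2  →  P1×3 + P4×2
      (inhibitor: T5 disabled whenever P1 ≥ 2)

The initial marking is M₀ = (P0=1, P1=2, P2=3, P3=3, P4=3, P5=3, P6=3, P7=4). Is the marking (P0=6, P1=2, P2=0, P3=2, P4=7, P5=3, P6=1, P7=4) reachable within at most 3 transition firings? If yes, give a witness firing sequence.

YES — reachable via ⟨T2, T3⟩ (2 firings)

step 1: fire T2:  (P0=1, P1=2, P2=3, P3=3, P4=3, P5=3, P6=3, P7=4) → (P0=4, P1=2, P2=3, P3=3, P4=6, P5=3, P6=1, P7=4)
step 2: fire T3:  (P0=4, P1=2, P2=3, P3=3, P4=6, P5=3, P6=1, P7=4) → (P0=6, P1=2, P2=0, P3=2, P4=7, P5=3, P6=1, P7=4)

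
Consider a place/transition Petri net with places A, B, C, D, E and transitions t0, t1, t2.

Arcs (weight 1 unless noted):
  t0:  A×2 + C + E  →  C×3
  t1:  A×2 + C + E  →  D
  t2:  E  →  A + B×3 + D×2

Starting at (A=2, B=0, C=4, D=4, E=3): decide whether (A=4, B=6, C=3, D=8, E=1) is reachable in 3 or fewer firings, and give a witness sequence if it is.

depth 0: 1 marking
depth 1: 4 markings reached so far
depth 2: 7 markings reached so far
depth 3: 10 markings reached so far
target is not among the 10 markings reachable within 3 steps

NO — not reachable within 3 firings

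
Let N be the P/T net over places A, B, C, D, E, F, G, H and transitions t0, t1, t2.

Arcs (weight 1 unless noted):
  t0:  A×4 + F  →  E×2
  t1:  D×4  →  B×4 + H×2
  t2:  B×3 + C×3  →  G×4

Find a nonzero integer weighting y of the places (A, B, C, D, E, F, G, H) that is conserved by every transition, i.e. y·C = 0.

y = (A:0, B:1, C:-1, D:1, E:0, F:0, G:0, H:0)

Incidence matrix C (rows=places, cols=transitions):
       t0   t1   t2
    A  -4    0    0
    B   0    4   -3
    C   0    0   -3
    D   0   -4    0
    E   2    0    0
    F  -1    0    0
    G   0    0    4
    H   0    2    0

Candidate y = [0, 1, -1, 1, 0, 0, 0, 0]; check y·C column-wise:
  col t0: 0·-4 + 1·0 + -1·0 + 1·0 + 0·2 + 0·-1 = 0
  col t1: 1·4 + -1·0 + 1·-4 + 0·2 = 0
  col t2: 1·-3 + -1·-3 + 1·0 + 0·4 = 0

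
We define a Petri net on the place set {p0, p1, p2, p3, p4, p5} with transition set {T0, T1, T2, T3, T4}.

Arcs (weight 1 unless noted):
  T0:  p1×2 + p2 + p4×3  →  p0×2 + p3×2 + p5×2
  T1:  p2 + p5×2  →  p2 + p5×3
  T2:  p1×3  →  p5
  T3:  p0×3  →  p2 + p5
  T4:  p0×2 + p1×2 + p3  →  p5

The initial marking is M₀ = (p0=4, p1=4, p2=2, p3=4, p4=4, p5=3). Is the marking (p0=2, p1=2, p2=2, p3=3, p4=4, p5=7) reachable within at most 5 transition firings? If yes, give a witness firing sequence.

YES — reachable via ⟨T1, T1, T1, T4⟩ (4 firings)

step 1: fire T1:  (p0=4, p1=4, p2=2, p3=4, p4=4, p5=3) → (p0=4, p1=4, p2=2, p3=4, p4=4, p5=4)
step 2: fire T1:  (p0=4, p1=4, p2=2, p3=4, p4=4, p5=4) → (p0=4, p1=4, p2=2, p3=4, p4=4, p5=5)
step 3: fire T1:  (p0=4, p1=4, p2=2, p3=4, p4=4, p5=5) → (p0=4, p1=4, p2=2, p3=4, p4=4, p5=6)
step 4: fire T4:  (p0=4, p1=4, p2=2, p3=4, p4=4, p5=6) → (p0=2, p1=2, p2=2, p3=3, p4=4, p5=7)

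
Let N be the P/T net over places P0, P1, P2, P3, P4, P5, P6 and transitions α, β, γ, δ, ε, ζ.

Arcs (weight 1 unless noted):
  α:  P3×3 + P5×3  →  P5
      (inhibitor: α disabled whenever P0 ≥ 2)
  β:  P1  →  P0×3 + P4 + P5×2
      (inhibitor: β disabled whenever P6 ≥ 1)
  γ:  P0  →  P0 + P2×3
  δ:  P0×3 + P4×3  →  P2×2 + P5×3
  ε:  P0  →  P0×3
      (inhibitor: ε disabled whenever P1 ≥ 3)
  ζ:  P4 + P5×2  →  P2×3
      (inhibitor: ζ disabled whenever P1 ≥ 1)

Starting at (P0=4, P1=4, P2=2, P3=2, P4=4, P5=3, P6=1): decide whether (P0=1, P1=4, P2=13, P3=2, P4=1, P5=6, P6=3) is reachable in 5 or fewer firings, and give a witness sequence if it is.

depth 0: 1 marking
depth 1: 3 markings reached so far
depth 2: 5 markings reached so far
depth 3: 7 markings reached so far
depth 4: 9 markings reached so far
depth 5: 11 markings reached so far
target is not among the 11 markings reachable within 5 steps

NO — not reachable within 5 firings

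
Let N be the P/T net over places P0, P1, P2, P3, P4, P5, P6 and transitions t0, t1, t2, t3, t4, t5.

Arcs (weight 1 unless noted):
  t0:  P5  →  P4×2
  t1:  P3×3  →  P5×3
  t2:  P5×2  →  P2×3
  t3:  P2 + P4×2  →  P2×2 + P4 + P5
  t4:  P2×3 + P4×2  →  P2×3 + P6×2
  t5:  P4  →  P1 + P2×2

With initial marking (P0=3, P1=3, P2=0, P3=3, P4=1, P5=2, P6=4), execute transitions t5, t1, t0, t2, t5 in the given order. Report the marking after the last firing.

(P0=3, P1=5, P2=7, P3=0, P4=1, P5=2, P6=4)

step 1: fire t5:  (P0=3, P1=3, P2=0, P3=3, P4=1, P5=2, P6=4) → (P0=3, P1=4, P2=2, P3=3, P4=0, P5=2, P6=4)
step 2: fire t1:  (P0=3, P1=4, P2=2, P3=3, P4=0, P5=2, P6=4) → (P0=3, P1=4, P2=2, P3=0, P4=0, P5=5, P6=4)
step 3: fire t0:  (P0=3, P1=4, P2=2, P3=0, P4=0, P5=5, P6=4) → (P0=3, P1=4, P2=2, P3=0, P4=2, P5=4, P6=4)
step 4: fire t2:  (P0=3, P1=4, P2=2, P3=0, P4=2, P5=4, P6=4) → (P0=3, P1=4, P2=5, P3=0, P4=2, P5=2, P6=4)
step 5: fire t5:  (P0=3, P1=4, P2=5, P3=0, P4=2, P5=2, P6=4) → (P0=3, P1=5, P2=7, P3=0, P4=1, P5=2, P6=4)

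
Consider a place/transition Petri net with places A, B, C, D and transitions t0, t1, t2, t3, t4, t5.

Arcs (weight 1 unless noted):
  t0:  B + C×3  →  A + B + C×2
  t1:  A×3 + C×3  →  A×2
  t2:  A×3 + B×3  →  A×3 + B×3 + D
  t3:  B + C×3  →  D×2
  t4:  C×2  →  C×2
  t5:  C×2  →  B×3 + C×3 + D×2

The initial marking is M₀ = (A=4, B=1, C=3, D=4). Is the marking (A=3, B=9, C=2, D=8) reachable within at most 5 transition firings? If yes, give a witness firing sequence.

NO — not reachable within 5 firings

depth 0: 1 marking
depth 1: 5 markings reached so far
depth 2: 10 markings reached so far
depth 3: 22 markings reached so far
depth 4: 41 markings reached so far
depth 5: 73 markings reached so far
target is not among the 73 markings reachable within 5 steps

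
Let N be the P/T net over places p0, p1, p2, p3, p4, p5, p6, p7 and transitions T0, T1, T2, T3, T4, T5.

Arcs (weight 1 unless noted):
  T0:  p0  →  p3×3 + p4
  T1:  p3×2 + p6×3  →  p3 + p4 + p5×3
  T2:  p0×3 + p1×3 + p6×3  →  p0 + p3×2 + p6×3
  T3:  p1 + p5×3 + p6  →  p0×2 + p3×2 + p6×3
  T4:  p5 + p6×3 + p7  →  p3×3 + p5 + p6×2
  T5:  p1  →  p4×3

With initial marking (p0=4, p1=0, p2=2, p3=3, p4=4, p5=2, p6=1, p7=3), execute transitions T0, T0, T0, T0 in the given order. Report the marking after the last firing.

(p0=0, p1=0, p2=2, p3=15, p4=8, p5=2, p6=1, p7=3)

step 1: fire T0:  (p0=4, p1=0, p2=2, p3=3, p4=4, p5=2, p6=1, p7=3) → (p0=3, p1=0, p2=2, p3=6, p4=5, p5=2, p6=1, p7=3)
step 2: fire T0:  (p0=3, p1=0, p2=2, p3=6, p4=5, p5=2, p6=1, p7=3) → (p0=2, p1=0, p2=2, p3=9, p4=6, p5=2, p6=1, p7=3)
step 3: fire T0:  (p0=2, p1=0, p2=2, p3=9, p4=6, p5=2, p6=1, p7=3) → (p0=1, p1=0, p2=2, p3=12, p4=7, p5=2, p6=1, p7=3)
step 4: fire T0:  (p0=1, p1=0, p2=2, p3=12, p4=7, p5=2, p6=1, p7=3) → (p0=0, p1=0, p2=2, p3=15, p4=8, p5=2, p6=1, p7=3)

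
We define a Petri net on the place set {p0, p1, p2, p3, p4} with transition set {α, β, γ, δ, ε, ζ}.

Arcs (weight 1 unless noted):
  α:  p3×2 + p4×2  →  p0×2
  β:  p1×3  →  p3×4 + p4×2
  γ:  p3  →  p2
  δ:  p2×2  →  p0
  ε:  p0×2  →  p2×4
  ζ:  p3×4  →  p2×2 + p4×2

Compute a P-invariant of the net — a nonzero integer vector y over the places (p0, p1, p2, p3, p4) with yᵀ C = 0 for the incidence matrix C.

Incidence matrix C (rows=places, cols=transitions):
        α    β    γ    δ    ε    ζ
   p0   2    0    0    1   -2    0
   p1   0   -3    0    0    0    0
   p2   0    0    1   -2    4    2
   p3  -2    4   -1    0    0   -4
   p4  -2    2    0    0    0    2

Candidate y = [2, 2, 1, 1, 1]; check y·C column-wise:
  col α: 2·2 + 2·0 + 1·0 + 1·-2 + 1·-2 = 0
  col β: 2·0 + 2·-3 + 1·0 + 1·4 + 1·2 = 0
  col γ: 2·0 + 2·0 + 1·1 + 1·-1 + 1·0 = 0
  col δ: 2·1 + 2·0 + 1·-2 + 1·0 + 1·0 = 0
  col ε: 2·-2 + 2·0 + 1·4 + 1·0 + 1·0 = 0
  col ζ: 2·0 + 2·0 + 1·2 + 1·-4 + 1·2 = 0

y = (p0:2, p1:2, p2:1, p3:1, p4:1)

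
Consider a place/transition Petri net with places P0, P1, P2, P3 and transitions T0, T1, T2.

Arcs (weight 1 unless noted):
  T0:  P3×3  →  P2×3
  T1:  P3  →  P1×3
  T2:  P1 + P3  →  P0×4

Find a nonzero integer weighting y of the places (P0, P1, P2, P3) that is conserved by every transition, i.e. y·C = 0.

Incidence matrix C (rows=places, cols=transitions):
       T0   T1   T2
   P0   0    0    4
   P1   0    3   -1
   P2   3    0    0
   P3  -3   -1   -1

Candidate y = [1, 1, 3, 3]; check y·C column-wise:
  col T0: 1·0 + 1·0 + 3·3 + 3·-3 = 0
  col T1: 1·0 + 1·3 + 3·0 + 3·-1 = 0
  col T2: 1·4 + 1·-1 + 3·0 + 3·-1 = 0

y = (P0:1, P1:1, P2:3, P3:3)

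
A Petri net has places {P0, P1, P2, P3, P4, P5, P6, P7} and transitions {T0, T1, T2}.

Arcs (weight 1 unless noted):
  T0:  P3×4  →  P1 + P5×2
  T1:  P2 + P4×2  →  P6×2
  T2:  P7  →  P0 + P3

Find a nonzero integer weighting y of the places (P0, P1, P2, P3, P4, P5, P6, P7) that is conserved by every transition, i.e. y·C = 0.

Incidence matrix C (rows=places, cols=transitions):
       T0   T1   T2
   P0   0    0    1
   P1   1    0    0
   P2   0   -1    0
   P3  -4    0    1
   P4   0   -2    0
   P5   2    0    0
   P6   0    2    0
   P7   0    0   -1

Candidate y = [1, -4, 0, -1, 0, 0, 0, 0]; check y·C column-wise:
  col T0: 1·0 + -4·1 + -1·-4 + 0·2 = 0
  col T1: 1·0 + -4·0 + 0·-1 + -1·0 + 0·-2 + 0·2 = 0
  col T2: 1·1 + -4·0 + -1·1 + 0·-1 = 0

y = (P0:1, P1:-4, P2:0, P3:-1, P4:0, P5:0, P6:0, P7:0)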